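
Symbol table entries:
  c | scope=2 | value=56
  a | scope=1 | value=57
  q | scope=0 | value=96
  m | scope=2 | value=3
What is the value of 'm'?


Searching symbol table for 'm':
  c | scope=2 | value=56
  a | scope=1 | value=57
  q | scope=0 | value=96
  m | scope=2 | value=3 <- MATCH
Found 'm' at scope 2 with value 3

3


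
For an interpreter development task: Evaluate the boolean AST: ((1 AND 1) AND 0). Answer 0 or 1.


Step 1: Evaluate inner node
  1 AND 1 = 1
Step 2: Evaluate root node
  1 AND 0 = 0

0


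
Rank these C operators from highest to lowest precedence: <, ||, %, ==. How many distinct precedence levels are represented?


Looking up precedence for each operator:
  < -> precedence 4
  || -> precedence 1
  % -> precedence 6
  == -> precedence 3
Sorted highest to lowest: %, <, ==, ||
Distinct precedence values: [6, 4, 3, 1]
Number of distinct levels: 4

4


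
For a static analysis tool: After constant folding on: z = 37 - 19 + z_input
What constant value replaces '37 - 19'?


Identifying constant sub-expression:
  Original: z = 37 - 19 + z_input
  37 and 19 are both compile-time constants
  Evaluating: 37 - 19 = 18
  After folding: z = 18 + z_input

18


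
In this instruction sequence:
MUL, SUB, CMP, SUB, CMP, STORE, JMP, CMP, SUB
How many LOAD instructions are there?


Scanning instruction sequence for LOAD:
  Position 1: MUL
  Position 2: SUB
  Position 3: CMP
  Position 4: SUB
  Position 5: CMP
  Position 6: STORE
  Position 7: JMP
  Position 8: CMP
  Position 9: SUB
Matches at positions: []
Total LOAD count: 0

0


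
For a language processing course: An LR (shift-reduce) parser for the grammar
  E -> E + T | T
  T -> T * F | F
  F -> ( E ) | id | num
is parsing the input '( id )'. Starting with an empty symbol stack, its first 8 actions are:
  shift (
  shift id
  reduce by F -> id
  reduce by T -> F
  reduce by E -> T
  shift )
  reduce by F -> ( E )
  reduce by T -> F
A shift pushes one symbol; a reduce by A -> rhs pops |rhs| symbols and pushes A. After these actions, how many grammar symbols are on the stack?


Tracking the symbol stack through each action:
  Action 1: shift '(' : push -> stack = [(] (size 1)
  Action 2: shift 'id' : push -> stack = [(, id] (size 2)
  Action 3: reduce by F -> id : pop 1, push F -> stack = [(, F] (size 2)
  Action 4: reduce by T -> F : pop 1, push T -> stack = [(, T] (size 2)
  Action 5: reduce by E -> T : pop 1, push E -> stack = [(, E] (size 2)
  Action 6: shift ')' : push -> stack = [(, E, )] (size 3)
  Action 7: reduce by F -> ( E ) : pop 3, push F -> stack = [F] (size 1)
  Action 8: reduce by T -> F : pop 1, push T -> stack = [T] (size 1)
Final stack size: 1

1


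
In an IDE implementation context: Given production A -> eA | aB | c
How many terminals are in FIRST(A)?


Production: A -> eA | aB | c
Examining each alternative for leading terminals:
  A -> eA : first terminal = 'e'
  A -> aB : first terminal = 'a'
  A -> c : first terminal = 'c'
FIRST(A) = {a, c, e}
Count: 3

3


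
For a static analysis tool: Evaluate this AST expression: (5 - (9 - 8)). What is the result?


Expression: (5 - (9 - 8))
Evaluating step by step:
  9 - 8 = 1
  5 - 1 = 4
Result: 4

4


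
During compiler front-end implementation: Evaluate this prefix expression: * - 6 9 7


Parsing prefix expression: * - 6 9 7
Step 1: Innermost operation '- 6 9'
  6 - 9 = -3
Step 2: Outer operation '* [-3] 7'
  -3 * 7 = -21

-21


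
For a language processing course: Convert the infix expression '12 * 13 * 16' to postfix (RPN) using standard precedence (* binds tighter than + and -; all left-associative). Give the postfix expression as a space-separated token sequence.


Applying the shunting-yard algorithm:
  Operand 12 -> output
  Push '*' onto operator stack -> op-stack: [*]
  Operand 13 -> output
  See '*' (prec 2); top '*' (prec 2) >= it -> pop '*' to output
  Push '*' onto operator stack -> op-stack: [*]
  Operand 16 -> output
  End of input: pop '*' to output
Postfix result: 12 13 * 16 *

12 13 * 16 *


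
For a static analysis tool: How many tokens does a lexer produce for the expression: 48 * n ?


Scanning '48 * n'
Token 1: '48' -> integer_literal
Token 2: '*' -> operator
Token 3: 'n' -> identifier
Total tokens: 3

3


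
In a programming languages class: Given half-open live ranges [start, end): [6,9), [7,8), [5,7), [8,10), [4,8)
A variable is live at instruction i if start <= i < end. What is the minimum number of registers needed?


Live ranges:
  Var0: [6, 9)
  Var1: [7, 8)
  Var2: [5, 7)
  Var3: [8, 10)
  Var4: [4, 8)
Sweep-line events (position, delta, active):
  pos=4 start -> active=1
  pos=5 start -> active=2
  pos=6 start -> active=3
  pos=7 end -> active=2
  pos=7 start -> active=3
  pos=8 end -> active=2
  pos=8 end -> active=1
  pos=8 start -> active=2
  pos=9 end -> active=1
  pos=10 end -> active=0
Maximum simultaneous active: 3
Minimum registers needed: 3

3


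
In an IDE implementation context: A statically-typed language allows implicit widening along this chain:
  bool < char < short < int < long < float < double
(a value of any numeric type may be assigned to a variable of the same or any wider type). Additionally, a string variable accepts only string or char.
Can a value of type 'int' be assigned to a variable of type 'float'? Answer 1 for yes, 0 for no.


Target variable type: float
Source value type: int
Numeric ranks: int=3, float=5
Widening allowed iff rank(source) <= rank(target): 3 <= 5? Yes
Result: 1

1


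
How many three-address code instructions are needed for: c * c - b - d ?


Expression: c * c - b - d
Generating three-address code (respecting * over +/- precedence):
  Instruction 1: t1 = c * c
  Instruction 2: t2 = t1 - b
  Instruction 3: t3 = t2 - d
Total instructions: 3

3


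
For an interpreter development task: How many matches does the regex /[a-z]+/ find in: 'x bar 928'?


Pattern: /[a-z]+/ (identifiers)
Input: 'x bar 928'
Scanning for matches:
  Match 1: 'x'
  Match 2: 'bar'
Total matches: 2

2


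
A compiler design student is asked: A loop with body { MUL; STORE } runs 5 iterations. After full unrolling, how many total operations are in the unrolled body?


Loop body operations: MUL, STORE (2 ops per iteration)
Unrolling 5 iterations:
  Iteration 1: MUL, STORE (2 ops)
  Iteration 2: MUL, STORE (2 ops)
  Iteration 3: MUL, STORE (2 ops)
  Iteration 4: MUL, STORE (2 ops)
  Iteration 5: MUL, STORE (2 ops)
Total: 5 iterations * 2 ops/iter = 10 operations

10


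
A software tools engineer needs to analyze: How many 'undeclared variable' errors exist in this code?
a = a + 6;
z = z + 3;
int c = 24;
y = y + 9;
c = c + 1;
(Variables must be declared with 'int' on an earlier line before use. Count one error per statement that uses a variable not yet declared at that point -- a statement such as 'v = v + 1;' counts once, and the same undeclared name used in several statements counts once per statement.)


Scanning code line by line:
  Line 1: use 'a' -> ERROR (undeclared)
  Line 2: use 'z' -> ERROR (undeclared)
  Line 3: declare 'c' -> declared = ['c']
  Line 4: use 'y' -> ERROR (undeclared)
  Line 5: use 'c' -> OK (declared)
Total undeclared variable errors: 3

3


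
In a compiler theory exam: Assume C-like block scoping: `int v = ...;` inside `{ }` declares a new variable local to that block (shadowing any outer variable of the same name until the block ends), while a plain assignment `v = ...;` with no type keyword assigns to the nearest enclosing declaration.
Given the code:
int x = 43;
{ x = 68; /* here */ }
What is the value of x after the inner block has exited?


Analyzing scoping rules:
Outer scope: declares x = 43
Inner block: 'x = 68;' has no type keyword, so it is an assignment to the outer x (no shadowing)
The assignment changed the outer variable itself, so the new value persists after the block -> 68
Result: 68

68


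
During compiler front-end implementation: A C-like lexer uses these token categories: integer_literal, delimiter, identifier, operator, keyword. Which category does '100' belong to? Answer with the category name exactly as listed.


Token: '100'
Checking categories:
  identifier: no
  integer_literal: YES
  operator: no
  keyword: no
  delimiter: no
Category: integer_literal

integer_literal


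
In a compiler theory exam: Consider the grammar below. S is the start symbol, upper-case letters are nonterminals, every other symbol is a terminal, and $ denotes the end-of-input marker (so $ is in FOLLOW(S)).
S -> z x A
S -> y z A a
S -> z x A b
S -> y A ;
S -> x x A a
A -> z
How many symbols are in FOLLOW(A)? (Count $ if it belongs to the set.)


S is the start symbol and does not occur in any rule body, so FOLLOW(S) = {$}.
Examining every occurrence of A in a rule body:
  S -> z x A : A is at the right end -> add FOLLOW(S) = {$}
  S -> y z A a : A is followed by terminal 'a' -> add 'a'
  S -> z x A b : A is followed by terminal 'b' -> add 'b'
  S -> y A ; : A is followed by terminal ';' -> add ';'
  S -> x x A a : A is followed by terminal 'a' -> add 'a' (already in the set)
  A -> z : A does not occur in the body -> contributes nothing
FOLLOW(A) = {;, a, b, $}
Count: 4

4


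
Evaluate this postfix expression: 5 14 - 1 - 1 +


Processing tokens left to right:
Push 5, Push 14
Pop 5 and 14, compute 5 - 14 = -9, push -9
Push 1
Pop -9 and 1, compute -9 - 1 = -10, push -10
Push 1
Pop -10 and 1, compute -10 + 1 = -9, push -9
Stack result: -9

-9


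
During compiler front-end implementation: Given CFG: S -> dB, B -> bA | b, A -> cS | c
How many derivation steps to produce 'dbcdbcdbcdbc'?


Grammar: S -> dB, B -> bA | b, A -> cS | c
Deriving 'dbcdbcdbcdbc':
Step 1: S -> dB => dB
Step 2: B -> bA => dbA
Step 3: A -> cS => dbcS
Step 4: S -> dB => dbcdB
Step 5: B -> bA => dbcdbA
Step 6: A -> cS => dbcdbcS
Step 7: S -> dB => dbcdbcdB
Step 8: B -> bA => dbcdbcdbA
Step 9: A -> cS => dbcdbcdbcS
Step 10: S -> dB => dbcdbcdbcdB
Step 11: B -> bA => dbcdbcdbcdbA
Step 12: A -> c => dbcdbcdbcdbc
Total derivation steps: 12

12


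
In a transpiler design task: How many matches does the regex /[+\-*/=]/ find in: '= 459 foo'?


Pattern: /[+\-*/=]/ (operators)
Input: '= 459 foo'
Scanning for matches:
  Match 1: '='
Total matches: 1

1


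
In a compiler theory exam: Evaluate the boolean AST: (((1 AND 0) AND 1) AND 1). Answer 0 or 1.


Step 1: Evaluate inner node
  1 AND 0 = 0
Step 2: Evaluate next node
  0 AND 1 = 0
Step 3: Evaluate root node
  0 AND 1 = 0

0


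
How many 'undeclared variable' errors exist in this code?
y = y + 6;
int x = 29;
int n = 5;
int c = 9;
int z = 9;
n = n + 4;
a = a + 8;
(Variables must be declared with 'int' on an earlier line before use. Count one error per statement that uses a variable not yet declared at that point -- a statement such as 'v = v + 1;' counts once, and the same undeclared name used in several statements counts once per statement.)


Scanning code line by line:
  Line 1: use 'y' -> ERROR (undeclared)
  Line 2: declare 'x' -> declared = ['x']
  Line 3: declare 'n' -> declared = ['n', 'x']
  Line 4: declare 'c' -> declared = ['c', 'n', 'x']
  Line 5: declare 'z' -> declared = ['c', 'n', 'x', 'z']
  Line 6: use 'n' -> OK (declared)
  Line 7: use 'a' -> ERROR (undeclared)
Total undeclared variable errors: 2

2


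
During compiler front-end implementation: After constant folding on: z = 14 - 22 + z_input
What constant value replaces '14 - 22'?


Identifying constant sub-expression:
  Original: z = 14 - 22 + z_input
  14 and 22 are both compile-time constants
  Evaluating: 14 - 22 = -8
  After folding: z = -8 + z_input

-8


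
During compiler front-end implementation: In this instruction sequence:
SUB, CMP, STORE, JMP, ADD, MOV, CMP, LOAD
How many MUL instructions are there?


Scanning instruction sequence for MUL:
  Position 1: SUB
  Position 2: CMP
  Position 3: STORE
  Position 4: JMP
  Position 5: ADD
  Position 6: MOV
  Position 7: CMP
  Position 8: LOAD
Matches at positions: []
Total MUL count: 0

0


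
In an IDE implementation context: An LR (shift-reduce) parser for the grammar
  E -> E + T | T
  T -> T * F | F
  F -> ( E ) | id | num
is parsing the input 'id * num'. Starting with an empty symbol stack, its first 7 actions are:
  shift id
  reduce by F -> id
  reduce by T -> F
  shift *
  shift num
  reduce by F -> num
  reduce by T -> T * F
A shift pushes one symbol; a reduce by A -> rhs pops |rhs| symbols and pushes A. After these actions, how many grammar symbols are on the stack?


Tracking the symbol stack through each action:
  Action 1: shift 'id' : push -> stack = [id] (size 1)
  Action 2: reduce by F -> id : pop 1, push F -> stack = [F] (size 1)
  Action 3: reduce by T -> F : pop 1, push T -> stack = [T] (size 1)
  Action 4: shift '*' : push -> stack = [T, *] (size 2)
  Action 5: shift 'num' : push -> stack = [T, *, num] (size 3)
  Action 6: reduce by F -> num : pop 1, push F -> stack = [T, *, F] (size 3)
  Action 7: reduce by T -> T * F : pop 3, push T -> stack = [T] (size 1)
Final stack size: 1

1


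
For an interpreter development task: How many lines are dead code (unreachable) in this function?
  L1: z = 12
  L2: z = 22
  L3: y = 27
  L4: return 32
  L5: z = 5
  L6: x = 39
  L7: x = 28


Analyzing control flow:
  L1: reachable (before return)
  L2: reachable (before return)
  L3: reachable (before return)
  L4: reachable (return statement)
  L5: DEAD (after return at L4)
  L6: DEAD (after return at L4)
  L7: DEAD (after return at L4)
Return at L4, total lines = 7
Dead lines: L5 through L7
Count: 3

3


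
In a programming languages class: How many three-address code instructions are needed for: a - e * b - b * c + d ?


Expression: a - e * b - b * c + d
Generating three-address code (respecting * over +/- precedence):
  Instruction 1: t1 = e * b
  Instruction 2: t2 = b * c
  Instruction 3: t3 = a - t1
  Instruction 4: t4 = t3 - t2
  Instruction 5: t5 = t4 + d
Total instructions: 5

5


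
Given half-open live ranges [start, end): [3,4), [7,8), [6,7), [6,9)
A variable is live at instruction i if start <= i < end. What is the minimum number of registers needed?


Live ranges:
  Var0: [3, 4)
  Var1: [7, 8)
  Var2: [6, 7)
  Var3: [6, 9)
Sweep-line events (position, delta, active):
  pos=3 start -> active=1
  pos=4 end -> active=0
  pos=6 start -> active=1
  pos=6 start -> active=2
  pos=7 end -> active=1
  pos=7 start -> active=2
  pos=8 end -> active=1
  pos=9 end -> active=0
Maximum simultaneous active: 2
Minimum registers needed: 2

2


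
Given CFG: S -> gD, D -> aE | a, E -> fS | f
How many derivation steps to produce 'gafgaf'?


Grammar: S -> gD, D -> aE | a, E -> fS | f
Deriving 'gafgaf':
Step 1: S -> gD => gD
Step 2: D -> aE => gaE
Step 3: E -> fS => gafS
Step 4: S -> gD => gafgD
Step 5: D -> aE => gafgaE
Step 6: E -> f => gafgaf
Total derivation steps: 6

6


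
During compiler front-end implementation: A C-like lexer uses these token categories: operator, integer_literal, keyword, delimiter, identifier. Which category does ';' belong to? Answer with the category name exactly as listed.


Token: ';'
Checking categories:
  identifier: no
  integer_literal: no
  operator: no
  keyword: no
  delimiter: YES
Category: delimiter

delimiter


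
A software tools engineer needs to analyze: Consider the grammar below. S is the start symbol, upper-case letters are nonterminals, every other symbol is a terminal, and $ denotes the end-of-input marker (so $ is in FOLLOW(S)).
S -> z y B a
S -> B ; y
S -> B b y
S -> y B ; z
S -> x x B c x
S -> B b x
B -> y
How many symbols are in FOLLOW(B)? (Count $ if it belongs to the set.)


S is the start symbol and does not occur in any rule body, so FOLLOW(S) = {$}.
Examining every occurrence of B in a rule body:
  S -> z y B a : B is followed by terminal 'a' -> add 'a'
  S -> B ; y : B is followed by terminal ';' -> add ';'
  S -> B b y : B is followed by terminal 'b' -> add 'b'
  S -> y B ; z : B is followed by terminal ';' -> add ';' (already in the set)
  S -> x x B c x : B is followed by terminal 'c' -> add 'c'
  S -> B b x : B is followed by terminal 'b' -> add 'b' (already in the set)
  B -> y : B does not occur in the body -> contributes nothing
FOLLOW(B) = {;, a, b, c}
Count: 4

4


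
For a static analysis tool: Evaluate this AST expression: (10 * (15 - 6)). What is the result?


Expression: (10 * (15 - 6))
Evaluating step by step:
  15 - 6 = 9
  10 * 9 = 90
Result: 90

90


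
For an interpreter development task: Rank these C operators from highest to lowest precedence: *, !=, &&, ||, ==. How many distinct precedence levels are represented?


Looking up precedence for each operator:
  * -> precedence 6
  != -> precedence 3
  && -> precedence 2
  || -> precedence 1
  == -> precedence 3
Sorted highest to lowest: *, !=, ==, &&, ||
Distinct precedence values: [6, 3, 2, 1]
Number of distinct levels: 4

4


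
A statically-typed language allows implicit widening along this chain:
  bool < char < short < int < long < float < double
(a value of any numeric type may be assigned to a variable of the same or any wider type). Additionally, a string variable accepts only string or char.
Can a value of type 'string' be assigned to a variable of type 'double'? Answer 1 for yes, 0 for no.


Target variable type: double
Source value type: string
Rule: string cannot widen to any numeric type
Result: 0

0


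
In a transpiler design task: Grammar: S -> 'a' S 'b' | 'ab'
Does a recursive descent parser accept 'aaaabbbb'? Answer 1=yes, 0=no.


Grammar accepts strings of the form a^n b^n (n >= 1)
Word: 'aaaabbbb'
Counting: 4 a's and 4 b's
Check: 4 == 4? Yes
Derivation (S -> aSb applied 3 time(s), then S -> ab): S => aSb => aaSbb => aaaSbbb => aaaabbbb
Accepted

1


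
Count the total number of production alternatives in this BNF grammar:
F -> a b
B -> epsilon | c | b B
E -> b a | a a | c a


Counting alternatives per rule:
  F: 1 alternative(s)
  B: 3 alternative(s)
  E: 3 alternative(s)
Sum: 1 + 3 + 3 = 7

7


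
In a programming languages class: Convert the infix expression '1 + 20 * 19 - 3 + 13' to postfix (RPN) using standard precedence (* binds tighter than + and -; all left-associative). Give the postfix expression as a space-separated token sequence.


Applying the shunting-yard algorithm:
  Operand 1 -> output
  Push '+' onto operator stack -> op-stack: [+]
  Operand 20 -> output
  Push '*' onto operator stack -> op-stack: [+, *]
  Operand 19 -> output
  See '-' (prec 1); top '*' (prec 2) >= it -> pop '*' to output
  See '-' (prec 1); top '+' (prec 1) >= it -> pop '+' to output
  Push '-' onto operator stack -> op-stack: [-]
  Operand 3 -> output
  See '+' (prec 1); top '-' (prec 1) >= it -> pop '-' to output
  Push '+' onto operator stack -> op-stack: [+]
  Operand 13 -> output
  End of input: pop '+' to output
Postfix result: 1 20 19 * + 3 - 13 +

1 20 19 * + 3 - 13 +


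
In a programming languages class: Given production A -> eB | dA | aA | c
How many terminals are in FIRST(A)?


Production: A -> eB | dA | aA | c
Examining each alternative for leading terminals:
  A -> eB : first terminal = 'e'
  A -> dA : first terminal = 'd'
  A -> aA : first terminal = 'a'
  A -> c : first terminal = 'c'
FIRST(A) = {a, c, d, e}
Count: 4

4


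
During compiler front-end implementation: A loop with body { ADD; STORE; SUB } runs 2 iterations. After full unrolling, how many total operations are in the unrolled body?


Loop body operations: ADD, STORE, SUB (3 ops per iteration)
Unrolling 2 iterations:
  Iteration 1: ADD, STORE, SUB (3 ops)
  Iteration 2: ADD, STORE, SUB (3 ops)
Total: 2 iterations * 3 ops/iter = 6 operations

6


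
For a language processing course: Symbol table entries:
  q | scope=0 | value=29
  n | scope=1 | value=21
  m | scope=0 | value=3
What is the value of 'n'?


Searching symbol table for 'n':
  q | scope=0 | value=29
  n | scope=1 | value=21 <- MATCH
  m | scope=0 | value=3
Found 'n' at scope 1 with value 21

21


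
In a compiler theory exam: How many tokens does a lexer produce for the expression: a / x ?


Scanning 'a / x'
Token 1: 'a' -> identifier
Token 2: '/' -> operator
Token 3: 'x' -> identifier
Total tokens: 3

3


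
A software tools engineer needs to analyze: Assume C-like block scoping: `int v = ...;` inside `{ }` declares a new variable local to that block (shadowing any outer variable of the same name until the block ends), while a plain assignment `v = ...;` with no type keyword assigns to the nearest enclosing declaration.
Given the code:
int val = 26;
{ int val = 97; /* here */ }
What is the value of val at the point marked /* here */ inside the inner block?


Analyzing scoping rules:
Outer scope: declares val = 26
Inner block: 'int val = 97;' declares a NEW val that shadows the outer one
Inside the block the inner declaration is in scope -> 97
Result: 97

97


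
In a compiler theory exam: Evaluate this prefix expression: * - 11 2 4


Parsing prefix expression: * - 11 2 4
Step 1: Innermost operation '- 11 2'
  11 - 2 = 9
Step 2: Outer operation '* [9] 4'
  9 * 4 = 36

36


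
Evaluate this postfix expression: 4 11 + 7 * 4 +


Processing tokens left to right:
Push 4, Push 11
Pop 4 and 11, compute 4 + 11 = 15, push 15
Push 7
Pop 15 and 7, compute 15 * 7 = 105, push 105
Push 4
Pop 105 and 4, compute 105 + 4 = 109, push 109
Stack result: 109

109


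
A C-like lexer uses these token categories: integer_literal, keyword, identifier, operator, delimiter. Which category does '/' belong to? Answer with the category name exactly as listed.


Token: '/'
Checking categories:
  identifier: no
  integer_literal: no
  operator: YES
  keyword: no
  delimiter: no
Category: operator

operator


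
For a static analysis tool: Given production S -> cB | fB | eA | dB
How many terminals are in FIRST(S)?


Production: S -> cB | fB | eA | dB
Examining each alternative for leading terminals:
  S -> cB : first terminal = 'c'
  S -> fB : first terminal = 'f'
  S -> eA : first terminal = 'e'
  S -> dB : first terminal = 'd'
FIRST(S) = {c, d, e, f}
Count: 4

4


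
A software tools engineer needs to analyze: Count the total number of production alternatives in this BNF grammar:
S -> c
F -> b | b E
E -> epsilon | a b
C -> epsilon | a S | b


Counting alternatives per rule:
  S: 1 alternative(s)
  F: 2 alternative(s)
  E: 2 alternative(s)
  C: 3 alternative(s)
Sum: 1 + 2 + 2 + 3 = 8

8


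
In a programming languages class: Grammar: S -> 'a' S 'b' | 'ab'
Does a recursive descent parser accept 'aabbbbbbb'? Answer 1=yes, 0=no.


Grammar accepts strings of the form a^n b^n (n >= 1)
Word: 'aabbbbbbb'
Counting: 2 a's and 7 b's
Check: 2 == 7? No
Mismatch: a-count != b-count
Rejected

0


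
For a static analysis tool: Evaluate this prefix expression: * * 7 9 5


Parsing prefix expression: * * 7 9 5
Step 1: Innermost operation '* 7 9'
  7 * 9 = 63
Step 2: Outer operation '* [63] 5'
  63 * 5 = 315

315


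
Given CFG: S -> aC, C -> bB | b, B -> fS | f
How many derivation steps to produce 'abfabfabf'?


Grammar: S -> aC, C -> bB | b, B -> fS | f
Deriving 'abfabfabf':
Step 1: S -> aC => aC
Step 2: C -> bB => abB
Step 3: B -> fS => abfS
Step 4: S -> aC => abfaC
Step 5: C -> bB => abfabB
Step 6: B -> fS => abfabfS
Step 7: S -> aC => abfabfaC
Step 8: C -> bB => abfabfabB
Step 9: B -> f => abfabfabf
Total derivation steps: 9

9


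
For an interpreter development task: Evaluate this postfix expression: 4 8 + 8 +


Processing tokens left to right:
Push 4, Push 8
Pop 4 and 8, compute 4 + 8 = 12, push 12
Push 8
Pop 12 and 8, compute 12 + 8 = 20, push 20
Stack result: 20

20


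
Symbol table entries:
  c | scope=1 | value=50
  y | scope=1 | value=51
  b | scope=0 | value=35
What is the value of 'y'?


Searching symbol table for 'y':
  c | scope=1 | value=50
  y | scope=1 | value=51 <- MATCH
  b | scope=0 | value=35
Found 'y' at scope 1 with value 51

51


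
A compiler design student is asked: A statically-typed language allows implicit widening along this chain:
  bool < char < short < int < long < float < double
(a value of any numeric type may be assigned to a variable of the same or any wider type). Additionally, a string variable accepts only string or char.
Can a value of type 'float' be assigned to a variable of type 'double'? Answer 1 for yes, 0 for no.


Target variable type: double
Source value type: float
Numeric ranks: float=5, double=6
Widening allowed iff rank(source) <= rank(target): 5 <= 6? Yes
Result: 1

1


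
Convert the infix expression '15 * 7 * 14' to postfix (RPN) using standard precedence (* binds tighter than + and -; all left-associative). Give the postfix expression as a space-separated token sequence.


Applying the shunting-yard algorithm:
  Operand 15 -> output
  Push '*' onto operator stack -> op-stack: [*]
  Operand 7 -> output
  See '*' (prec 2); top '*' (prec 2) >= it -> pop '*' to output
  Push '*' onto operator stack -> op-stack: [*]
  Operand 14 -> output
  End of input: pop '*' to output
Postfix result: 15 7 * 14 *

15 7 * 14 *


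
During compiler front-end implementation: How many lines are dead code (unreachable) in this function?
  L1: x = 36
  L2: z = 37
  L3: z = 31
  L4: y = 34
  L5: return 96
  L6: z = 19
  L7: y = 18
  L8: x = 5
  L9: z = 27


Analyzing control flow:
  L1: reachable (before return)
  L2: reachable (before return)
  L3: reachable (before return)
  L4: reachable (before return)
  L5: reachable (return statement)
  L6: DEAD (after return at L5)
  L7: DEAD (after return at L5)
  L8: DEAD (after return at L5)
  L9: DEAD (after return at L5)
Return at L5, total lines = 9
Dead lines: L6 through L9
Count: 4

4


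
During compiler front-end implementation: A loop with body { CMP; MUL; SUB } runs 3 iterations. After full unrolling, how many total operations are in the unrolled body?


Loop body operations: CMP, MUL, SUB (3 ops per iteration)
Unrolling 3 iterations:
  Iteration 1: CMP, MUL, SUB (3 ops)
  Iteration 2: CMP, MUL, SUB (3 ops)
  Iteration 3: CMP, MUL, SUB (3 ops)
Total: 3 iterations * 3 ops/iter = 9 operations

9


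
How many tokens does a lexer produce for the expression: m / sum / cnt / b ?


Scanning 'm / sum / cnt / b'
Token 1: 'm' -> identifier
Token 2: '/' -> operator
Token 3: 'sum' -> identifier
Token 4: '/' -> operator
Token 5: 'cnt' -> identifier
Token 6: '/' -> operator
Token 7: 'b' -> identifier
Total tokens: 7

7


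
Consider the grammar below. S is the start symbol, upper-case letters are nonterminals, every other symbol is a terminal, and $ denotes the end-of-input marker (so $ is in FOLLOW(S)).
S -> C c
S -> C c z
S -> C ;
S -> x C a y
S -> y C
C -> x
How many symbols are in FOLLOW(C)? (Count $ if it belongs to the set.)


S is the start symbol and does not occur in any rule body, so FOLLOW(S) = {$}.
Examining every occurrence of C in a rule body:
  S -> C c : C is followed by terminal 'c' -> add 'c'
  S -> C c z : C is followed by terminal 'c' -> add 'c' (already in the set)
  S -> C ; : C is followed by terminal ';' -> add ';'
  S -> x C a y : C is followed by terminal 'a' -> add 'a'
  S -> y C : C is at the right end -> add FOLLOW(S) = {$}
  C -> x : C does not occur in the body -> contributes nothing
FOLLOW(C) = {;, a, c, $}
Count: 4

4


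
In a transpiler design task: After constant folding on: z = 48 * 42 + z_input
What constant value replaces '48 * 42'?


Identifying constant sub-expression:
  Original: z = 48 * 42 + z_input
  48 and 42 are both compile-time constants
  Evaluating: 48 * 42 = 2016
  After folding: z = 2016 + z_input

2016


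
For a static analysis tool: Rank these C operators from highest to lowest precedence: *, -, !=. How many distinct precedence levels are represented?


Looking up precedence for each operator:
  * -> precedence 6
  - -> precedence 5
  != -> precedence 3
Sorted highest to lowest: *, -, !=
Distinct precedence values: [6, 5, 3]
Number of distinct levels: 3

3


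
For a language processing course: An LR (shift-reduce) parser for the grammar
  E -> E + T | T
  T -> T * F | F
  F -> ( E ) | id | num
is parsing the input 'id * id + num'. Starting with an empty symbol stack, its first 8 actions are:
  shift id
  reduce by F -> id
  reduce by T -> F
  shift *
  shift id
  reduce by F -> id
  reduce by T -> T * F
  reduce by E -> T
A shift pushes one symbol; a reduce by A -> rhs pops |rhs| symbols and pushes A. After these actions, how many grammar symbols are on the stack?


Tracking the symbol stack through each action:
  Action 1: shift 'id' : push -> stack = [id] (size 1)
  Action 2: reduce by F -> id : pop 1, push F -> stack = [F] (size 1)
  Action 3: reduce by T -> F : pop 1, push T -> stack = [T] (size 1)
  Action 4: shift '*' : push -> stack = [T, *] (size 2)
  Action 5: shift 'id' : push -> stack = [T, *, id] (size 3)
  Action 6: reduce by F -> id : pop 1, push F -> stack = [T, *, F] (size 3)
  Action 7: reduce by T -> T * F : pop 3, push T -> stack = [T] (size 1)
  Action 8: reduce by E -> T : pop 1, push E -> stack = [E] (size 1)
Final stack size: 1

1


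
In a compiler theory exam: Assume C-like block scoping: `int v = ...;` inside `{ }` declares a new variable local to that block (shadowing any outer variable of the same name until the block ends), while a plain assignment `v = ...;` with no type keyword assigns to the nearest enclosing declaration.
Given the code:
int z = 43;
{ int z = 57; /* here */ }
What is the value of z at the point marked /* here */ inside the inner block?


Analyzing scoping rules:
Outer scope: declares z = 43
Inner block: 'int z = 57;' declares a NEW z that shadows the outer one
Inside the block the inner declaration is in scope -> 57
Result: 57

57


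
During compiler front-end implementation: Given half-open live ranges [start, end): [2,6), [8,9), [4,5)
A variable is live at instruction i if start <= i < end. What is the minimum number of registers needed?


Live ranges:
  Var0: [2, 6)
  Var1: [8, 9)
  Var2: [4, 5)
Sweep-line events (position, delta, active):
  pos=2 start -> active=1
  pos=4 start -> active=2
  pos=5 end -> active=1
  pos=6 end -> active=0
  pos=8 start -> active=1
  pos=9 end -> active=0
Maximum simultaneous active: 2
Minimum registers needed: 2

2


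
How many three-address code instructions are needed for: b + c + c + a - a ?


Expression: b + c + c + a - a
Generating three-address code (respecting * over +/- precedence):
  Instruction 1: t1 = b + c
  Instruction 2: t2 = t1 + c
  Instruction 3: t3 = t2 + a
  Instruction 4: t4 = t3 - a
Total instructions: 4

4


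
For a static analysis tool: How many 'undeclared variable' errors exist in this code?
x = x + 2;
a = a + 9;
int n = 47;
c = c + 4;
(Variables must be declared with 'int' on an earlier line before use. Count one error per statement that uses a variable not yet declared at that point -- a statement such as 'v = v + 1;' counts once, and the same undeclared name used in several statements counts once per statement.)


Scanning code line by line:
  Line 1: use 'x' -> ERROR (undeclared)
  Line 2: use 'a' -> ERROR (undeclared)
  Line 3: declare 'n' -> declared = ['n']
  Line 4: use 'c' -> ERROR (undeclared)
Total undeclared variable errors: 3

3


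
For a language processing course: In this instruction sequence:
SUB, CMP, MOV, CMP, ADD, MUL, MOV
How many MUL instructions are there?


Scanning instruction sequence for MUL:
  Position 1: SUB
  Position 2: CMP
  Position 3: MOV
  Position 4: CMP
  Position 5: ADD
  Position 6: MUL <- MATCH
  Position 7: MOV
Matches at positions: [6]
Total MUL count: 1

1


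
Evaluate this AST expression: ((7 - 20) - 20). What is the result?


Expression: ((7 - 20) - 20)
Evaluating step by step:
  7 - 20 = -13
  -13 - 20 = -33
Result: -33

-33


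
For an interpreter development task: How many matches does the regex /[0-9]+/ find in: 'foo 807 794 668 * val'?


Pattern: /[0-9]+/ (int literals)
Input: 'foo 807 794 668 * val'
Scanning for matches:
  Match 1: '807'
  Match 2: '794'
  Match 3: '668'
Total matches: 3

3


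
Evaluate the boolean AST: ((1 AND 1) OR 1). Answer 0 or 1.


Step 1: Evaluate inner node
  1 AND 1 = 1
Step 2: Evaluate root node
  1 OR 1 = 1

1


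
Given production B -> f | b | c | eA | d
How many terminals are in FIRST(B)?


Production: B -> f | b | c | eA | d
Examining each alternative for leading terminals:
  B -> f : first terminal = 'f'
  B -> b : first terminal = 'b'
  B -> c : first terminal = 'c'
  B -> eA : first terminal = 'e'
  B -> d : first terminal = 'd'
FIRST(B) = {b, c, d, e, f}
Count: 5

5


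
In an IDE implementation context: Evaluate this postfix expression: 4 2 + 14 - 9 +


Processing tokens left to right:
Push 4, Push 2
Pop 4 and 2, compute 4 + 2 = 6, push 6
Push 14
Pop 6 and 14, compute 6 - 14 = -8, push -8
Push 9
Pop -8 and 9, compute -8 + 9 = 1, push 1
Stack result: 1

1


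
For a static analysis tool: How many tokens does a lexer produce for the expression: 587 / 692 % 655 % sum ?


Scanning '587 / 692 % 655 % sum'
Token 1: '587' -> integer_literal
Token 2: '/' -> operator
Token 3: '692' -> integer_literal
Token 4: '%' -> operator
Token 5: '655' -> integer_literal
Token 6: '%' -> operator
Token 7: 'sum' -> identifier
Total tokens: 7

7


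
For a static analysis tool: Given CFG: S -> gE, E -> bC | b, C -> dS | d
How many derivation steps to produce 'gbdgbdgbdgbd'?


Grammar: S -> gE, E -> bC | b, C -> dS | d
Deriving 'gbdgbdgbdgbd':
Step 1: S -> gE => gE
Step 2: E -> bC => gbC
Step 3: C -> dS => gbdS
Step 4: S -> gE => gbdgE
Step 5: E -> bC => gbdgbC
Step 6: C -> dS => gbdgbdS
Step 7: S -> gE => gbdgbdgE
Step 8: E -> bC => gbdgbdgbC
Step 9: C -> dS => gbdgbdgbdS
Step 10: S -> gE => gbdgbdgbdgE
Step 11: E -> bC => gbdgbdgbdgbC
Step 12: C -> d => gbdgbdgbdgbd
Total derivation steps: 12

12


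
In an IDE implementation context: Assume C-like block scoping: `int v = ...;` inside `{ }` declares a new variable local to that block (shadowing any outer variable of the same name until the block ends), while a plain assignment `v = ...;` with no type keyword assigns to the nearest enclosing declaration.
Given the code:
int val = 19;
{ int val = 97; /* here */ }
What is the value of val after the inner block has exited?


Analyzing scoping rules:
Outer scope: declares val = 19
Inner block: 'int val = 97;' declares a NEW val that shadows the outer one
When the block exits the inner val goes out of scope; the outer val was never modified -> 19
Result: 19

19


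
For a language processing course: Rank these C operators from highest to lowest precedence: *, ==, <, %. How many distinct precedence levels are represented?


Looking up precedence for each operator:
  * -> precedence 6
  == -> precedence 3
  < -> precedence 4
  % -> precedence 6
Sorted highest to lowest: *, %, <, ==
Distinct precedence values: [6, 4, 3]
Number of distinct levels: 3

3


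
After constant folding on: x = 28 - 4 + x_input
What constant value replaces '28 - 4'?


Identifying constant sub-expression:
  Original: x = 28 - 4 + x_input
  28 and 4 are both compile-time constants
  Evaluating: 28 - 4 = 24
  After folding: x = 24 + x_input

24


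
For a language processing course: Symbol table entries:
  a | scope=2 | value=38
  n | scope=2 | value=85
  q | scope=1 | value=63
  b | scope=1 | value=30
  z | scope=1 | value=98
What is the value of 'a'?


Searching symbol table for 'a':
  a | scope=2 | value=38 <- MATCH
  n | scope=2 | value=85
  q | scope=1 | value=63
  b | scope=1 | value=30
  z | scope=1 | value=98
Found 'a' at scope 2 with value 38

38


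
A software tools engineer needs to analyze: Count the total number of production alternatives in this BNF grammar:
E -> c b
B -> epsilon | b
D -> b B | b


Counting alternatives per rule:
  E: 1 alternative(s)
  B: 2 alternative(s)
  D: 2 alternative(s)
Sum: 1 + 2 + 2 = 5

5


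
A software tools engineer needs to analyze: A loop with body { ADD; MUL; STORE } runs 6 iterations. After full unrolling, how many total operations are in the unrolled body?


Loop body operations: ADD, MUL, STORE (3 ops per iteration)
Unrolling 6 iterations:
  Iteration 1: ADD, MUL, STORE (3 ops)
  Iteration 2: ADD, MUL, STORE (3 ops)
  Iteration 3: ADD, MUL, STORE (3 ops)
  Iteration 4: ADD, MUL, STORE (3 ops)
  Iteration 5: ADD, MUL, STORE (3 ops)
  Iteration 6: ADD, MUL, STORE (3 ops)
Total: 6 iterations * 3 ops/iter = 18 operations

18


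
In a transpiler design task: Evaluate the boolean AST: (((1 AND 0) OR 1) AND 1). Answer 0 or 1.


Step 1: Evaluate inner node
  1 AND 0 = 0
Step 2: Evaluate next node
  0 OR 1 = 1
Step 3: Evaluate root node
  1 AND 1 = 1

1


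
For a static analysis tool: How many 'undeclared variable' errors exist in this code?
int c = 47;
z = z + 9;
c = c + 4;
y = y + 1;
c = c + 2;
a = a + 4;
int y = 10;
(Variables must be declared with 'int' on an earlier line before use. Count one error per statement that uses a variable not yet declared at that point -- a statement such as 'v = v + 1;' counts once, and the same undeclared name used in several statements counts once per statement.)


Scanning code line by line:
  Line 1: declare 'c' -> declared = ['c']
  Line 2: use 'z' -> ERROR (undeclared)
  Line 3: use 'c' -> OK (declared)
  Line 4: use 'y' -> ERROR (undeclared)
  Line 5: use 'c' -> OK (declared)
  Line 6: use 'a' -> ERROR (undeclared)
  Line 7: declare 'y' -> declared = ['c', 'y']
Total undeclared variable errors: 3

3


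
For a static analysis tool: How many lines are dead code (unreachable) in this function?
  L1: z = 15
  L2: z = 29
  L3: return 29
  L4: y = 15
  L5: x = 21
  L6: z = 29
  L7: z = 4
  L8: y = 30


Analyzing control flow:
  L1: reachable (before return)
  L2: reachable (before return)
  L3: reachable (return statement)
  L4: DEAD (after return at L3)
  L5: DEAD (after return at L3)
  L6: DEAD (after return at L3)
  L7: DEAD (after return at L3)
  L8: DEAD (after return at L3)
Return at L3, total lines = 8
Dead lines: L4 through L8
Count: 5

5


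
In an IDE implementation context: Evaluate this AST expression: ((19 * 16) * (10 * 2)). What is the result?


Expression: ((19 * 16) * (10 * 2))
Evaluating step by step:
  19 * 16 = 304
  10 * 2 = 20
  304 * 20 = 6080
Result: 6080

6080


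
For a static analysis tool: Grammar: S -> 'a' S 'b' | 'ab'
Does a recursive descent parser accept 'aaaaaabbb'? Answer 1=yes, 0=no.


Grammar accepts strings of the form a^n b^n (n >= 1)
Word: 'aaaaaabbb'
Counting: 6 a's and 3 b's
Check: 6 == 3? No
Mismatch: a-count != b-count
Rejected

0


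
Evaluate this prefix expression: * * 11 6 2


Parsing prefix expression: * * 11 6 2
Step 1: Innermost operation '* 11 6'
  11 * 6 = 66
Step 2: Outer operation '* [66] 2'
  66 * 2 = 132

132


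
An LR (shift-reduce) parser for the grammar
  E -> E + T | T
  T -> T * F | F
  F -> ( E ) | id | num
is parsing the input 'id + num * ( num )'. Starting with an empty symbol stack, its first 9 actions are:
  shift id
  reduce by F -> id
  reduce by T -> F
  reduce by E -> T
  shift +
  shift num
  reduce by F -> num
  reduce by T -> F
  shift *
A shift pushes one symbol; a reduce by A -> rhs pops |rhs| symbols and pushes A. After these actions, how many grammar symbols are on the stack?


Tracking the symbol stack through each action:
  Action 1: shift 'id' : push -> stack = [id] (size 1)
  Action 2: reduce by F -> id : pop 1, push F -> stack = [F] (size 1)
  Action 3: reduce by T -> F : pop 1, push T -> stack = [T] (size 1)
  Action 4: reduce by E -> T : pop 1, push E -> stack = [E] (size 1)
  Action 5: shift '+' : push -> stack = [E, +] (size 2)
  Action 6: shift 'num' : push -> stack = [E, +, num] (size 3)
  Action 7: reduce by F -> num : pop 1, push F -> stack = [E, +, F] (size 3)
  Action 8: reduce by T -> F : pop 1, push T -> stack = [E, +, T] (size 3)
  Action 9: shift '*' : push -> stack = [E, +, T, *] (size 4)
Final stack size: 4

4


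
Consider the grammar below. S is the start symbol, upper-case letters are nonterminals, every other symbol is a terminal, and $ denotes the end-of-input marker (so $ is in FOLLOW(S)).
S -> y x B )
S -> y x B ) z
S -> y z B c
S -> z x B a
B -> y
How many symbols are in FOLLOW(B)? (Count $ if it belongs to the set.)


S is the start symbol and does not occur in any rule body, so FOLLOW(S) = {$}.
Examining every occurrence of B in a rule body:
  S -> y x B ) : B is followed by terminal ')' -> add ')'
  S -> y x B ) z : B is followed by terminal ')' -> add ')' (already in the set)
  S -> y z B c : B is followed by terminal 'c' -> add 'c'
  S -> z x B a : B is followed by terminal 'a' -> add 'a'
  B -> y : B does not occur in the body -> contributes nothing
FOLLOW(B) = {), a, c}
Count: 3

3
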